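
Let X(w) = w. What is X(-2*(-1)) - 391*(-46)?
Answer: 17988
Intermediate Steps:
X(-2*(-1)) - 391*(-46) = -2*(-1) - 391*(-46) = 2 + 17986 = 17988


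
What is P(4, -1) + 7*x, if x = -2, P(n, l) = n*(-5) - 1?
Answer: -35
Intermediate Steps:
P(n, l) = -1 - 5*n (P(n, l) = -5*n - 1 = -1 - 5*n)
P(4, -1) + 7*x = (-1 - 5*4) + 7*(-2) = (-1 - 20) - 14 = -21 - 14 = -35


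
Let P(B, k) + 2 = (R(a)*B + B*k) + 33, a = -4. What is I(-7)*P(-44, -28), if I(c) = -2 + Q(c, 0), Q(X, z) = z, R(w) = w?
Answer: -2878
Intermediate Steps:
P(B, k) = 31 - 4*B + B*k (P(B, k) = -2 + ((-4*B + B*k) + 33) = -2 + (33 - 4*B + B*k) = 31 - 4*B + B*k)
I(c) = -2 (I(c) = -2 + 0 = -2)
I(-7)*P(-44, -28) = -2*(31 - 4*(-44) - 44*(-28)) = -2*(31 + 176 + 1232) = -2*1439 = -2878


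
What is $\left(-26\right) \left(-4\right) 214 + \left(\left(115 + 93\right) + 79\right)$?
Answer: $22543$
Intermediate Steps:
$\left(-26\right) \left(-4\right) 214 + \left(\left(115 + 93\right) + 79\right) = 104 \cdot 214 + \left(208 + 79\right) = 22256 + 287 = 22543$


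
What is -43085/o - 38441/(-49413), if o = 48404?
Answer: -20635457/183983604 ≈ -0.11216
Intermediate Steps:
-43085/o - 38441/(-49413) = -43085/48404 - 38441/(-49413) = -43085*1/48404 - 38441*(-1/49413) = -43085/48404 + 2957/3801 = -20635457/183983604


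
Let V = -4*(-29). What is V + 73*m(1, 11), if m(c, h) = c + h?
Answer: 992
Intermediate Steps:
V = 116
V + 73*m(1, 11) = 116 + 73*(1 + 11) = 116 + 73*12 = 116 + 876 = 992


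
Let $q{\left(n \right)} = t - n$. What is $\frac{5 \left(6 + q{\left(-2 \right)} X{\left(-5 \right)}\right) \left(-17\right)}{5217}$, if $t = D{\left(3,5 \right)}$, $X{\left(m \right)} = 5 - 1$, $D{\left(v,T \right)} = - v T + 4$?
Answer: $\frac{850}{1739} \approx 0.48879$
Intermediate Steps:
$D{\left(v,T \right)} = 4 - T v$ ($D{\left(v,T \right)} = - T v + 4 = 4 - T v$)
$X{\left(m \right)} = 4$
$t = -11$ ($t = 4 - 5 \cdot 3 = 4 - 15 = -11$)
$q{\left(n \right)} = -11 - n$
$\frac{5 \left(6 + q{\left(-2 \right)} X{\left(-5 \right)}\right) \left(-17\right)}{5217} = \frac{5 \left(6 + \left(-11 - -2\right) 4\right) \left(-17\right)}{5217} = 5 \left(6 + \left(-11 + 2\right) 4\right) \left(-17\right) \frac{1}{5217} = 5 \left(6 - 36\right) \left(-17\right) \frac{1}{5217} = 5 \left(-30\right) \left(-17\right) \frac{1}{5217} = \left(-150\right) \left(-17\right) \frac{1}{5217} = 2550 \cdot \frac{1}{5217} = \frac{850}{1739}$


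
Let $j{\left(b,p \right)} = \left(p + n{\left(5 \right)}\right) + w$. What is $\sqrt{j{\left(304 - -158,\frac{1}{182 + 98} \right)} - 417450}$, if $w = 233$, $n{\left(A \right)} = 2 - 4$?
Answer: $\frac{i \sqrt{8177492330}}{140} \approx 645.92 i$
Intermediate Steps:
$n{\left(A \right)} = -2$
$j{\left(b,p \right)} = 231 + p$ ($j{\left(b,p \right)} = \left(p - 2\right) + 233 = \left(-2 + p\right) + 233 = 231 + p$)
$\sqrt{j{\left(304 - -158,\frac{1}{182 + 98} \right)} - 417450} = \sqrt{\left(231 + \frac{1}{182 + 98}\right) - 417450} = \sqrt{\left(231 + \frac{1}{280}\right) - 417450} = \sqrt{\frac{64681}{280} - 417450} = \sqrt{- \frac{116821319}{280}} = \frac{i \sqrt{8177492330}}{140}$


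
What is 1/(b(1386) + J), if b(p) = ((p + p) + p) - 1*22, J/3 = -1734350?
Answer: -1/5198914 ≈ -1.9235e-7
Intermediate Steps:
J = -5203050 (J = 3*(-1734350) = -5203050)
b(p) = -22 + 3*p (b(p) = (2*p + p) - 22 = 3*p - 22 = -22 + 3*p)
1/(b(1386) + J) = 1/((-22 + 3*1386) - 5203050) = 1/((-22 + 4158) - 5203050) = 1/(4136 - 5203050) = 1/(-5198914) = -1/5198914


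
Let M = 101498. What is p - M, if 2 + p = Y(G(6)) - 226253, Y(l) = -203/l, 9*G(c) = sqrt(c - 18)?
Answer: -327753 + 609*I*sqrt(3)/2 ≈ -3.2775e+5 + 527.41*I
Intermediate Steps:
G(c) = sqrt(-18 + c)/9 (G(c) = sqrt(c - 18)/9 = sqrt(-18 + c)/9)
p = -226255 + 609*I*sqrt(3)/2 (p = -2 + (-203*9/sqrt(-18 + 6) - 226253) = -2 + (-203*(-3*I*sqrt(3)/2) - 226253) = -2 + (-(-609)*I*sqrt(3)/2 - 226253) = -2 + (609*I*sqrt(3)/2 - 226253) = -2 + (-226253 + 609*I*sqrt(3)/2) = -226255 + 609*I*sqrt(3)/2 ≈ -2.2626e+5 + 527.41*I)
p - M = (-226255 + 609*I*sqrt(3)/2) - 1*101498 = (-226255 + 609*I*sqrt(3)/2) - 101498 = -327753 + 609*I*sqrt(3)/2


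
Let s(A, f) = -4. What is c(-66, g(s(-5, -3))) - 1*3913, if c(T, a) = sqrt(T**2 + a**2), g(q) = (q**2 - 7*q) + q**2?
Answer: -3913 + 6*sqrt(221) ≈ -3823.8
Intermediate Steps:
g(q) = -7*q + 2*q**2
c(-66, g(s(-5, -3))) - 1*3913 = sqrt((-66)**2 + (-4*(-7 + 2*(-4)))**2) - 1*3913 = sqrt(4356 + (-4*(-7 - 8))**2) - 3913 = sqrt(4356 + (-4*(-15))**2) - 3913 = sqrt(4356 + 60**2) - 3913 = sqrt(4356 + 3600) - 3913 = sqrt(7956) - 3913 = 6*sqrt(221) - 3913 = -3913 + 6*sqrt(221)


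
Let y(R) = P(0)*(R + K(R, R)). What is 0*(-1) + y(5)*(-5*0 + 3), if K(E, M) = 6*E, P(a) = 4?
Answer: 420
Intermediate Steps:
y(R) = 28*R (y(R) = 4*(R + 6*R) = 4*(7*R) = 28*R)
0*(-1) + y(5)*(-5*0 + 3) = 0*(-1) + (28*5)*(-5*0 + 3) = 0 + 140*(0 + 3) = 0 + 140*3 = 0 + 420 = 420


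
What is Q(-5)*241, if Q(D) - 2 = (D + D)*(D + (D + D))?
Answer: 36632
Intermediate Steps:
Q(D) = 2 + 6*D² (Q(D) = 2 + (D + D)*(D + (D + D)) = 2 + (2*D)*(D + 2*D) = 2 + (2*D)*(3*D) = 2 + 6*D²)
Q(-5)*241 = (2 + 6*(-5)²)*241 = (2 + 6*25)*241 = (2 + 150)*241 = 152*241 = 36632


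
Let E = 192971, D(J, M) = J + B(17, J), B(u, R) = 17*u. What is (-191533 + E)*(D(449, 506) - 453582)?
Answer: -651189672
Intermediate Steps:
D(J, M) = 289 + J (D(J, M) = J + 17*17 = J + 289 = 289 + J)
(-191533 + E)*(D(449, 506) - 453582) = (-191533 + 192971)*((289 + 449) - 453582) = 1438*(738 - 453582) = 1438*(-452844) = -651189672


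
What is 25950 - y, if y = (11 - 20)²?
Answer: 25869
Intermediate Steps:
y = 81 (y = (-9)² = 81)
25950 - y = 25950 - 1*81 = 25950 - 81 = 25869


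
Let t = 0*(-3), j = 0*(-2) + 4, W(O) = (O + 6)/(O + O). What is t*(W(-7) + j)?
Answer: 0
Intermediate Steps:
W(O) = (6 + O)/(2*O) (W(O) = (6 + O)/((2*O)) = (6 + O)*(1/(2*O)) = (6 + O)/(2*O))
j = 4 (j = 0 + 4 = 4)
t = 0
t*(W(-7) + j) = 0*((½)*(6 - 7)/(-7) + 4) = 0*((½)*(-⅐)*(-1) + 4) = 0*(1/14 + 4) = 0*(57/14) = 0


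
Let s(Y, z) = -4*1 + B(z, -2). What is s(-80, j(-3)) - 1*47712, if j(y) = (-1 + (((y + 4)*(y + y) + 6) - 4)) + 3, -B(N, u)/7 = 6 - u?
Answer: -47772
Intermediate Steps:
B(N, u) = -42 + 7*u (B(N, u) = -7*(6 - u) = -42 + 7*u)
j(y) = 4 + 2*y*(4 + y) (j(y) = (-1 + (((4 + y)*(2*y) + 6) - 4)) + 3 = (-1 + ((2*y*(4 + y) + 6) - 4)) + 3 = (-1 + ((6 + 2*y*(4 + y)) - 4)) + 3 = (-1 + (2 + 2*y*(4 + y))) + 3 = (1 + 2*y*(4 + y)) + 3 = 4 + 2*y*(4 + y))
s(Y, z) = -60 (s(Y, z) = -4*1 + (-42 + 7*(-2)) = -4 + (-42 - 14) = -4 - 56 = -60)
s(-80, j(-3)) - 1*47712 = -60 - 1*47712 = -60 - 47712 = -47772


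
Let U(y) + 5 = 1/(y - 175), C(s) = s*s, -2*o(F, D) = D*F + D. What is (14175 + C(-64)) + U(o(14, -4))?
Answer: 2648569/145 ≈ 18266.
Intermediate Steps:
o(F, D) = -D/2 - D*F/2 (o(F, D) = -(D*F + D)/2 = -(D + D*F)/2 = -D/2 - D*F/2)
C(s) = s²
U(y) = -5 + 1/(-175 + y) (U(y) = -5 + 1/(y - 175) = -5 + 1/(-175 + y))
(14175 + C(-64)) + U(o(14, -4)) = (14175 + (-64)²) + (876 - (-5)*(-4)*(1 + 14)/2)/(-175 - ½*(-4)*(1 + 14)) = (14175 + 4096) + (876 - (-5)*(-4)*15/2)/(-175 - ½*(-4)*15) = 18271 + (876 - 5*30)/(-175 + 30) = 18271 + (876 - 150)/(-145) = 18271 - 1/145*726 = 18271 - 726/145 = 2648569/145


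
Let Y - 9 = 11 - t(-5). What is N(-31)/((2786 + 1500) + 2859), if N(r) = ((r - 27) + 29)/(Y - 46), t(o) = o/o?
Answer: 29/192915 ≈ 0.00015033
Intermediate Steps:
t(o) = 1
Y = 19 (Y = 9 + (11 - 1*1) = 9 + (11 - 1) = 9 + 10 = 19)
N(r) = -2/27 - r/27 (N(r) = ((r - 27) + 29)/(19 - 46) = ((-27 + r) + 29)/(-27) = (2 + r)*(-1/27) = -2/27 - r/27)
N(-31)/((2786 + 1500) + 2859) = (-2/27 - 1/27*(-31))/((2786 + 1500) + 2859) = (-2/27 + 31/27)/(4286 + 2859) = (29/27)/7145 = (29/27)*(1/7145) = 29/192915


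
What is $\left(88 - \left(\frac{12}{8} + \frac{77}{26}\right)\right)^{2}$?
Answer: $\frac{1179396}{169} \approx 6978.7$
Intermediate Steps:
$\left(88 - \left(\frac{12}{8} + \frac{77}{26}\right)\right)^{2} = \left(88 - \left(12 \cdot \frac{1}{8} + 77 \cdot \frac{1}{26}\right)\right)^{2} = \left(88 - \left(\frac{3}{2} + \frac{77}{26}\right)\right)^{2} = \left(88 - \frac{58}{13}\right)^{2} = \left(\frac{1086}{13}\right)^{2} = \frac{1179396}{169}$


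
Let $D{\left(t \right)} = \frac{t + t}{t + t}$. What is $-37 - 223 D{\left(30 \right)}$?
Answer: $-260$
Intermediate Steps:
$D{\left(t \right)} = 1$ ($D{\left(t \right)} = \frac{2 t}{2 t} = 2 t \frac{1}{2 t} = 1$)
$-37 - 223 D{\left(30 \right)} = -37 - 223 = -260$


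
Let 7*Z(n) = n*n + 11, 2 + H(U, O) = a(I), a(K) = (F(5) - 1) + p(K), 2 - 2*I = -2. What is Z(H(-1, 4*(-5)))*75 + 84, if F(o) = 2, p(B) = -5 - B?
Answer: 6213/7 ≈ 887.57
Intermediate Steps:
I = 2 (I = 1 - ½*(-2) = 1 + 1 = 2)
a(K) = -4 - K (a(K) = (2 - 1) + (-5 - K) = 1 + (-5 - K) = -4 - K)
H(U, O) = -8 (H(U, O) = -2 + (-4 - 1*2) = -2 + (-4 - 2) = -2 - 6 = -8)
Z(n) = 11/7 + n²/7 (Z(n) = (n*n + 11)/7 = (n² + 11)/7 = (11 + n²)/7 = 11/7 + n²/7)
Z(H(-1, 4*(-5)))*75 + 84 = (11/7 + (⅐)*(-8)²)*75 + 84 = (11/7 + (⅐)*64)*75 + 84 = (11/7 + 64/7)*75 + 84 = (75/7)*75 + 84 = 5625/7 + 84 = 6213/7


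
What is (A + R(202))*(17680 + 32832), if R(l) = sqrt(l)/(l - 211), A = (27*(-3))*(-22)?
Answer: 90012384 - 50512*sqrt(202)/9 ≈ 8.9933e+7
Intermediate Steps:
A = 1782 (A = -81*(-22) = 1782)
R(l) = sqrt(l)/(-211 + l)
(A + R(202))*(17680 + 32832) = (1782 + sqrt(202)/(-211 + 202))*(17680 + 32832) = (1782 + sqrt(202)/(-9))*50512 = (1782 + sqrt(202)*(-1/9))*50512 = (1782 - sqrt(202)/9)*50512 = 90012384 - 50512*sqrt(202)/9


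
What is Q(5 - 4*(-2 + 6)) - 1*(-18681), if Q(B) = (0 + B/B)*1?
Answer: 18682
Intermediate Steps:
Q(B) = 1 (Q(B) = (0 + 1)*1 = 1*1 = 1)
Q(5 - 4*(-2 + 6)) - 1*(-18681) = 1 - 1*(-18681) = 1 + 18681 = 18682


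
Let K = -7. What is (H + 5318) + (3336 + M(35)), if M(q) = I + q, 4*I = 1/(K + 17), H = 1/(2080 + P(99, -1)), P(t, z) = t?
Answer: 757335459/87160 ≈ 8689.0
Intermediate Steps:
H = 1/2179 (H = 1/(2080 + 99) = 1/2179 ≈ 0.00045893)
I = 1/40 (I = 1/(4*(-7 + 17)) = (¼)/10 = (¼)*(⅒) = 1/40 ≈ 0.025000)
M(q) = 1/40 + q
(H + 5318) + (3336 + M(35)) = (1/2179 + 5318) + (3336 + (1/40 + 35)) = 11587923/2179 + (3336 + 1401/40) = 11587923/2179 + 134841/40 = 757335459/87160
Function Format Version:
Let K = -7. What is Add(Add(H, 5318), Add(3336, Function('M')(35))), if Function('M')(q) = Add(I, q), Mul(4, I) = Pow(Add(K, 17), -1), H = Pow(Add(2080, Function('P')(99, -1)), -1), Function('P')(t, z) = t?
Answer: Rational(757335459, 87160) ≈ 8689.0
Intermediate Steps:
H = Rational(1, 2179) (H = Pow(Add(2080, 99), -1) = Pow(2179, -1) = Rational(1, 2179) ≈ 0.00045893)
I = Rational(1, 40) (I = Mul(Rational(1, 4), Pow(Add(-7, 17), -1)) = Mul(Rational(1, 4), Pow(10, -1)) = Mul(Rational(1, 4), Rational(1, 10)) = Rational(1, 40) ≈ 0.025000)
Function('M')(q) = Add(Rational(1, 40), q)
Add(Add(H, 5318), Add(3336, Function('M')(35))) = Add(Add(Rational(1, 2179), 5318), Add(3336, Add(Rational(1, 40), 35))) = Add(Rational(11587923, 2179), Add(3336, Rational(1401, 40))) = Add(Rational(11587923, 2179), Rational(134841, 40)) = Rational(757335459, 87160)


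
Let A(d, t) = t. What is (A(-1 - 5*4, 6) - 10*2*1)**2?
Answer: 196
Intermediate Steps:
(A(-1 - 5*4, 6) - 10*2*1)**2 = (6 - 10*2*1)**2 = (6 - 20*1)**2 = (6 - 20)**2 = (-14)**2 = 196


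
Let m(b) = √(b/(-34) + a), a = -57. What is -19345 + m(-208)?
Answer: -19345 + I*√14705/17 ≈ -19345.0 + 7.1332*I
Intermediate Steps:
m(b) = √(-57 - b/34) (m(b) = √(b/(-34) - 57) = √(b*(-1/34) - 57) = √(-b/34 - 57) = √(-57 - b/34))
-19345 + m(-208) = -19345 + √(-65892 - 34*(-208))/34 = -19345 + √(-65892 + 7072)/34 = -19345 + √(-58820)/34 = -19345 + (2*I*√14705)/34 = -19345 + I*√14705/17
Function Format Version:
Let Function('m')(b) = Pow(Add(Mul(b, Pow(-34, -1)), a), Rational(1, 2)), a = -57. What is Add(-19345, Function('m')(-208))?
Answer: Add(-19345, Mul(Rational(1, 17), I, Pow(14705, Rational(1, 2)))) ≈ Add(-19345., Mul(7.1332, I))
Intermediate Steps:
Function('m')(b) = Pow(Add(-57, Mul(Rational(-1, 34), b)), Rational(1, 2)) (Function('m')(b) = Pow(Add(Mul(b, Pow(-34, -1)), -57), Rational(1, 2)) = Pow(Add(Mul(b, Rational(-1, 34)), -57), Rational(1, 2)) = Pow(Add(Mul(Rational(-1, 34), b), -57), Rational(1, 2)) = Pow(Add(-57, Mul(Rational(-1, 34), b)), Rational(1, 2)))
Add(-19345, Function('m')(-208)) = Add(-19345, Mul(Rational(1, 34), Pow(Add(-65892, Mul(-34, -208)), Rational(1, 2)))) = Add(-19345, Mul(Rational(1, 34), Pow(Add(-65892, 7072), Rational(1, 2)))) = Add(-19345, Mul(Rational(1, 34), Pow(-58820, Rational(1, 2)))) = Add(-19345, Mul(Rational(1, 34), Mul(2, I, Pow(14705, Rational(1, 2))))) = Add(-19345, Mul(Rational(1, 17), I, Pow(14705, Rational(1, 2))))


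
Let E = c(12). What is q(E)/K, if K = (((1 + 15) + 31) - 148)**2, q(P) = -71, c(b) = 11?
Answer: -71/10201 ≈ -0.0069601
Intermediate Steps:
E = 11
K = 10201 (K = ((16 + 31) - 148)**2 = (47 - 148)**2 = (-101)**2 = 10201)
q(E)/K = -71/10201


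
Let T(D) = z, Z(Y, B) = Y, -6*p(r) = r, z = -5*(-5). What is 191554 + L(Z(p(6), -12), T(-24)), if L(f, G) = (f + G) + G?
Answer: 191603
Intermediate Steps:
z = 25
p(r) = -r/6
T(D) = 25
L(f, G) = f + 2*G (L(f, G) = (G + f) + G = f + 2*G)
191554 + L(Z(p(6), -12), T(-24)) = 191554 + (-1/6*6 + 2*25) = 191554 + (-1 + 50) = 191554 + 49 = 191603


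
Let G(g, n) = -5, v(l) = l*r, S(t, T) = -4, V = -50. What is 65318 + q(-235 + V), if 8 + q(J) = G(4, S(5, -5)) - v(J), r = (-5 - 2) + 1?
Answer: 63595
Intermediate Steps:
r = -6 (r = -7 + 1 = -6)
v(l) = -6*l (v(l) = l*(-6) = -6*l)
q(J) = -13 + 6*J (q(J) = -8 + (-5 - (-6)*J) = -8 + (-5 + 6*J) = -13 + 6*J)
65318 + q(-235 + V) = 65318 + (-13 + 6*(-235 - 50)) = 65318 + (-13 + 6*(-285)) = 65318 + (-13 - 1710) = 65318 - 1723 = 63595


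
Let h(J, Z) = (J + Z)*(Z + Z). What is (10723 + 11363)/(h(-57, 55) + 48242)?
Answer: 11043/24011 ≈ 0.45991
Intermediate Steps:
h(J, Z) = 2*Z*(J + Z) (h(J, Z) = (J + Z)*(2*Z) = 2*Z*(J + Z))
(10723 + 11363)/(h(-57, 55) + 48242) = (10723 + 11363)/(2*55*(-57 + 55) + 48242) = 22086/(2*55*(-2) + 48242) = 22086/(-220 + 48242) = 22086/48022 = 22086*(1/48022) = 11043/24011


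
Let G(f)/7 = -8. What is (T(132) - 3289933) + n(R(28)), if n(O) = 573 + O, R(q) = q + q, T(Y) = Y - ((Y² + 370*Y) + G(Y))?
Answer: -3355380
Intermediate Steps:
G(f) = -56 (G(f) = 7*(-8) = -56)
T(Y) = 56 - Y² - 369*Y (T(Y) = Y - ((Y² + 370*Y) - 56) = Y - (-56 + Y² + 370*Y) = Y + (56 - Y² - 370*Y) = 56 - Y² - 369*Y)
R(q) = 2*q
(T(132) - 3289933) + n(R(28)) = ((56 - 1*132² - 369*132) - 3289933) + (573 + 2*28) = ((56 - 1*17424 - 48708) - 3289933) + (573 + 56) = ((56 - 17424 - 48708) - 3289933) + 629 = (-66076 - 3289933) + 629 = -3356009 + 629 = -3355380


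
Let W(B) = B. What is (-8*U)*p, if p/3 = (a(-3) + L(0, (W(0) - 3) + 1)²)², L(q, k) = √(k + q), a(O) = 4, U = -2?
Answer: 192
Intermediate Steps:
p = 12 (p = 3*(4 + (√(((0 - 3) + 1) + 0))²)² = 3*(4 + (√((-3 + 1) + 0))²)² = 3*(4 + (√(-2 + 0))²)² = 3*(4 + (√(-2))²)² = 3*(4 + (I*√2)²)² = 3*(4 - 2)² = 3*2² = 3*4 = 12)
(-8*U)*p = -8*(-2)*12 = 16*12 = 192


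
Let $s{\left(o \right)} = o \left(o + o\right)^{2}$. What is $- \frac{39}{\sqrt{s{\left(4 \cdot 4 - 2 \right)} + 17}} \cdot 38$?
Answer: $- \frac{1482 \sqrt{10993}}{10993} \approx -14.135$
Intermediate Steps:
$s{\left(o \right)} = 4 o^{3}$ ($s{\left(o \right)} = o \left(2 o\right)^{2} = o 4 o^{2} = 4 o^{3}$)
$- \frac{39}{\sqrt{s{\left(4 \cdot 4 - 2 \right)} + 17}} \cdot 38 = - \frac{39}{\sqrt{4 \left(4 \cdot 4 - 2\right)^{3} + 17}} \cdot 38 = - \frac{39}{\sqrt{4 \left(16 - 2\right)^{3} + 17}} \cdot 38 = - \frac{39}{\sqrt{4 \cdot 14^{3} + 17}} \cdot 38 = - \frac{39}{\sqrt{4 \cdot 2744 + 17}} \cdot 38 = - \frac{39}{\sqrt{10976 + 17}} \cdot 38 = - \frac{39}{\sqrt{10993}} \cdot 38 = - 39 \frac{\sqrt{10993}}{10993} \cdot 38 = - \frac{39 \sqrt{10993}}{10993} \cdot 38 = - \frac{1482 \sqrt{10993}}{10993}$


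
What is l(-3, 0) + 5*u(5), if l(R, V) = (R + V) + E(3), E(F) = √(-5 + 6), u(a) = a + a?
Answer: 48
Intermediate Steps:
u(a) = 2*a
E(F) = 1 (E(F) = √1 = 1)
l(R, V) = 1 + R + V (l(R, V) = (R + V) + 1 = 1 + R + V)
l(-3, 0) + 5*u(5) = (1 - 3 + 0) + 5*(2*5) = -2 + 5*10 = -2 + 50 = 48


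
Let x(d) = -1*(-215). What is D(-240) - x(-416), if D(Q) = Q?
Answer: -455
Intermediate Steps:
x(d) = 215
D(-240) - x(-416) = -240 - 1*215 = -240 - 215 = -455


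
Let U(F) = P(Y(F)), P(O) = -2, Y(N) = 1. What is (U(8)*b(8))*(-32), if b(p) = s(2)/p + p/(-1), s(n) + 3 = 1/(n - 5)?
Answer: -1616/3 ≈ -538.67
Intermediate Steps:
U(F) = -2
s(n) = -3 + 1/(-5 + n) (s(n) = -3 + 1/(n - 5) = -3 + 1/(-5 + n))
b(p) = -p - 10/(3*p) (b(p) = ((16 - 3*2)/(-5 + 2))/p + p/(-1) = ((16 - 6)/(-3))/p + p*(-1) = (-⅓*10)/p - p = -10/(3*p) - p = -p - 10/(3*p))
(U(8)*b(8))*(-32) = -2*(-1*8 - 10/3/8)*(-32) = -2*(-8 - 10/3*⅛)*(-32) = -2*(-8 - 5/12)*(-32) = -2*(-101/12)*(-32) = (101/6)*(-32) = -1616/3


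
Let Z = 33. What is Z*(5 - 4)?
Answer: 33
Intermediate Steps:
Z*(5 - 4) = 33*(5 - 4) = 33*1 = 33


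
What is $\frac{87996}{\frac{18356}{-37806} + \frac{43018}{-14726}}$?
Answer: $- \frac{12247528700844}{474162241} \approx -25830.0$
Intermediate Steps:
$\frac{87996}{\frac{18356}{-37806} + \frac{43018}{-14726}} = \frac{87996}{18356 \left(- \frac{1}{37806}\right) + 43018 \left(- \frac{1}{14726}\right)} = \frac{87996}{- \frac{9178}{18903} - \frac{21509}{7363}} = \frac{87996}{- \frac{474162241}{139182789}} = 87996 \left(- \frac{139182789}{474162241}\right) = - \frac{12247528700844}{474162241}$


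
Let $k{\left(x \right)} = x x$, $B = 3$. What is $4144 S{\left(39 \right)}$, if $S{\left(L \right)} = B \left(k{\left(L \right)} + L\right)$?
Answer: $19393920$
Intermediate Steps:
$k{\left(x \right)} = x^{2}$
$S{\left(L \right)} = 3 L + 3 L^{2}$ ($S{\left(L \right)} = 3 \left(L^{2} + L\right) = 3 \left(L + L^{2}\right) = 3 L + 3 L^{2}$)
$4144 S{\left(39 \right)} = 4144 \cdot 3 \cdot 39 \left(1 + 39\right) = 4144 \cdot 3 \cdot 39 \cdot 40 = 4144 \cdot 4680 = 19393920$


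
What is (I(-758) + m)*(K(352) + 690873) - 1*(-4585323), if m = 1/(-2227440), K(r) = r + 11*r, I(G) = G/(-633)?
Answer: 848751852279111/156663280 ≈ 5.4177e+6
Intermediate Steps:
I(G) = -G/633 (I(G) = G*(-1/633) = -G/633)
K(r) = 12*r
m = -1/2227440 ≈ -4.4895e-7
(I(-758) + m)*(K(352) + 690873) - 1*(-4585323) = (-1/633*(-758) - 1/2227440)*(12*352 + 690873) - 1*(-4585323) = (758/633 - 1/2227440)*(4224 + 690873) + 4585323 = (562799629/469989840)*695097 + 4585323 = 130400111239671/156663280 + 4585323 = 848751852279111/156663280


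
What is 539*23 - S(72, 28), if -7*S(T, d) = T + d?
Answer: 86879/7 ≈ 12411.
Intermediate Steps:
S(T, d) = -T/7 - d/7 (S(T, d) = -(T + d)/7 = -T/7 - d/7)
539*23 - S(72, 28) = 539*23 - (-⅐*72 - ⅐*28) = 12397 - (-72/7 - 4) = 12397 - 1*(-100/7) = 12397 + 100/7 = 86879/7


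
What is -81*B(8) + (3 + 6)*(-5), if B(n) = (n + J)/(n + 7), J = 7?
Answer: -126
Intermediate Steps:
B(n) = 1 (B(n) = (n + 7)/(n + 7) = (7 + n)/(7 + n) = 1)
-81*B(8) + (3 + 6)*(-5) = -81*1 + (3 + 6)*(-5) = -81 + 9*(-5) = -81 - 45 = -126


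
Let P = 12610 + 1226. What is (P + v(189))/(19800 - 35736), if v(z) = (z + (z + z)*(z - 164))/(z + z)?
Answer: -9241/10624 ≈ -0.86982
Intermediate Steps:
P = 13836
v(z) = (z + 2*z*(-164 + z))/(2*z) (v(z) = (z + (2*z)*(-164 + z))/((2*z)) = (z + 2*z*(-164 + z))*(1/(2*z)) = (z + 2*z*(-164 + z))/(2*z))
(P + v(189))/(19800 - 35736) = (13836 + (-327/2 + 189))/(19800 - 35736) = (13836 + 51/2)/(-15936) = (27723/2)*(-1/15936) = -9241/10624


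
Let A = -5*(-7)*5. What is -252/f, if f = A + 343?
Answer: -18/37 ≈ -0.48649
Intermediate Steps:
A = 175 (A = 35*5 = 175)
f = 518 (f = 175 + 343 = 518)
-252/f = -252/518 = -252*1/518 = -18/37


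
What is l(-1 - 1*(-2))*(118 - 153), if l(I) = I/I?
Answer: -35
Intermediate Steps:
l(I) = 1
l(-1 - 1*(-2))*(118 - 153) = 1*(118 - 153) = 1*(-35) = -35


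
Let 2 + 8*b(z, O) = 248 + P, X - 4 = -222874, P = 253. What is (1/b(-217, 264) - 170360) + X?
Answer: -196221762/499 ≈ -3.9323e+5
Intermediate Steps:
X = -222870 (X = 4 - 222874 = -222870)
b(z, O) = 499/8 (b(z, O) = -1/4 + (248 + 253)/8 = -1/4 + (1/8)*501 = -1/4 + 501/8 = 499/8)
(1/b(-217, 264) - 170360) + X = (1/(499/8) - 170360) - 222870 = (8/499 - 170360) - 222870 = -85009632/499 - 222870 = -196221762/499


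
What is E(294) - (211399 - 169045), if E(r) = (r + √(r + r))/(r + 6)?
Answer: -2117651/50 + 7*√3/150 ≈ -42353.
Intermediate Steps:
E(r) = (r + √2*√r)/(6 + r) (E(r) = (r + √(2*r))/(6 + r) = (r + √2*√r)/(6 + r))
E(294) - (211399 - 169045) = (294 + √2*√294)/(6 + 294) - (211399 - 169045) = (294 + √2*(7*√6))/300 - 1*42354 = (294 + 14*√3)/300 - 42354 = (49/50 + 7*√3/150) - 42354 = -2117651/50 + 7*√3/150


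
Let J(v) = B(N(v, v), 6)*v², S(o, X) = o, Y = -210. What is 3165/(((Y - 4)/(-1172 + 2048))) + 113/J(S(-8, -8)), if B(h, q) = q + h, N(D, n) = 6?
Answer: -1064643269/82176 ≈ -12956.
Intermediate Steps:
B(h, q) = h + q
J(v) = 12*v² (J(v) = (6 + 6)*v² = 12*v²)
3165/(((Y - 4)/(-1172 + 2048))) + 113/J(S(-8, -8)) = 3165/(((-210 - 4)/(-1172 + 2048))) + 113/((12*(-8)²)) = 3165/((-214/876)) + 113/((12*64)) = 3165/((-214*1/876)) + 113/768 = 3165/(-107/438) + 113*(1/768) = 3165*(-438/107) + 113/768 = -1386270/107 + 113/768 = -1064643269/82176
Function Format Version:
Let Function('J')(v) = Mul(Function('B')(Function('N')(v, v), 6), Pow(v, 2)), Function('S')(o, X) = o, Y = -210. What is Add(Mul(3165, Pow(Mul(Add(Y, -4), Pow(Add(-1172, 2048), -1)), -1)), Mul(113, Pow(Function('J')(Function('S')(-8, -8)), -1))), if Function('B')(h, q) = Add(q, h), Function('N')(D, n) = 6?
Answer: Rational(-1064643269, 82176) ≈ -12956.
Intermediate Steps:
Function('B')(h, q) = Add(h, q)
Function('J')(v) = Mul(12, Pow(v, 2)) (Function('J')(v) = Mul(Add(6, 6), Pow(v, 2)) = Mul(12, Pow(v, 2)))
Add(Mul(3165, Pow(Mul(Add(Y, -4), Pow(Add(-1172, 2048), -1)), -1)), Mul(113, Pow(Function('J')(Function('S')(-8, -8)), -1))) = Add(Mul(3165, Pow(Mul(Add(-210, -4), Pow(Add(-1172, 2048), -1)), -1)), Mul(113, Pow(Mul(12, Pow(-8, 2)), -1))) = Add(Mul(3165, Pow(Mul(-214, Pow(876, -1)), -1)), Mul(113, Pow(Mul(12, 64), -1))) = Add(Mul(3165, Pow(Mul(-214, Rational(1, 876)), -1)), Mul(113, Pow(768, -1))) = Add(Mul(3165, Pow(Rational(-107, 438), -1)), Mul(113, Rational(1, 768))) = Add(Mul(3165, Rational(-438, 107)), Rational(113, 768)) = Add(Rational(-1386270, 107), Rational(113, 768)) = Rational(-1064643269, 82176)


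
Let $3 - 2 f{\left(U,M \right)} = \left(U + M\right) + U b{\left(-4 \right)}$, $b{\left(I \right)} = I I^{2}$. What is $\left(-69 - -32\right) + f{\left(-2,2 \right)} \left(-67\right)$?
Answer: $\frac{8301}{2} \approx 4150.5$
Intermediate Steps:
$b{\left(I \right)} = I^{3}$
$f{\left(U,M \right)} = \frac{3}{2} - \frac{M}{2} + \frac{63 U}{2}$ ($f{\left(U,M \right)} = \frac{3}{2} - \frac{\left(U + M\right) + U \left(-4\right)^{3}}{2} = \frac{3}{2} - \frac{\left(M + U\right) + U \left(-64\right)}{2} = \frac{3}{2} - \frac{\left(M + U\right) - 64 U}{2} = \frac{3}{2} - \frac{M - 63 U}{2} = \frac{3}{2} - \left(\frac{M}{2} - \frac{63 U}{2}\right) = \frac{3}{2} - \frac{M}{2} + \frac{63 U}{2}$)
$\left(-69 - -32\right) + f{\left(-2,2 \right)} \left(-67\right) = \left(-69 - -32\right) + \left(\frac{3}{2} - 1 + \frac{63}{2} \left(-2\right)\right) \left(-67\right) = \left(-69 + 32\right) + \left(\frac{3}{2} - 1 - 63\right) \left(-67\right) = -37 - - \frac{8375}{2} = -37 + \frac{8375}{2} = \frac{8301}{2}$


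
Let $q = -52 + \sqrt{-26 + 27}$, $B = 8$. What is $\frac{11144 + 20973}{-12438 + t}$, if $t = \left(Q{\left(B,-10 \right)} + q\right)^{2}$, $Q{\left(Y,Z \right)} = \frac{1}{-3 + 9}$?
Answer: $- \frac{1156212}{354743} \approx -3.2593$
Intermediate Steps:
$Q{\left(Y,Z \right)} = \frac{1}{6}$
$q = -51$ ($q = -52 + \sqrt{1} = -52 + 1 = -51$)
$t = \frac{93025}{36}$ ($t = \left(\frac{1}{6} - 51\right)^{2} = \left(- \frac{305}{6}\right)^{2} = \frac{93025}{36} \approx 2584.0$)
$\frac{11144 + 20973}{-12438 + t} = \frac{11144 + 20973}{-12438 + \frac{93025}{36}} = \frac{32117}{- \frac{354743}{36}} = 32117 \left(- \frac{36}{354743}\right) = - \frac{1156212}{354743}$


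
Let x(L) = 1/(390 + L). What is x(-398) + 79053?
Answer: 632423/8 ≈ 79053.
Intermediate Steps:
x(-398) + 79053 = 1/(390 - 398) + 79053 = 1/(-8) + 79053 = -⅛ + 79053 = 632423/8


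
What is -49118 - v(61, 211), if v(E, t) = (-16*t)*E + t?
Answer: 156607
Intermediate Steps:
v(E, t) = t - 16*E*t (v(E, t) = -16*E*t + t = t - 16*E*t)
-49118 - v(61, 211) = -49118 - 211*(1 - 16*61) = -49118 - 211*(1 - 976) = -49118 - 211*(-975) = -49118 - 1*(-205725) = -49118 + 205725 = 156607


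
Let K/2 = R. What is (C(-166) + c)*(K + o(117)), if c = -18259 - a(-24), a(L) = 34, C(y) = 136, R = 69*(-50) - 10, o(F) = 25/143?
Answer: 17966986995/143 ≈ 1.2564e+8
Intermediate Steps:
o(F) = 25/143 (o(F) = 25*(1/143) = 25/143)
R = -3460 (R = -3450 - 10 = -3460)
K = -6920 (K = 2*(-3460) = -6920)
c = -18293 (c = -18259 - 1*34 = -18259 - 34 = -18293)
(C(-166) + c)*(K + o(117)) = (136 - 18293)*(-6920 + 25/143) = -18157*(-989535/143) = 17966986995/143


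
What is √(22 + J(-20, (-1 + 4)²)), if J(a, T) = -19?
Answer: √3 ≈ 1.7320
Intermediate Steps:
√(22 + J(-20, (-1 + 4)²)) = √(22 - 19) = √3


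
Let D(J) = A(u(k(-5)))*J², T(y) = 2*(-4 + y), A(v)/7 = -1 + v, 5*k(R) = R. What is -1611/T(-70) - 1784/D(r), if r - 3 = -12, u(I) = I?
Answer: 1045453/83916 ≈ 12.458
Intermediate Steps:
k(R) = R/5
A(v) = -7 + 7*v (A(v) = 7*(-1 + v) = -7 + 7*v)
r = -9 (r = 3 - 12 = -9)
T(y) = -8 + 2*y
D(J) = -14*J² (D(J) = (-7 + 7*((⅕)*(-5)))*J² = (-7 + 7*(-1))*J² = (-7 - 7)*J² = -14*J²)
-1611/T(-70) - 1784/D(r) = -1611/(-8 + 2*(-70)) - 1784/((-14*(-9)²)) = -1611/(-8 - 140) - 1784/((-14*81)) = -1611/(-148) - 1784/(-1134) = -1611*(-1/148) - 1784*(-1/1134) = 1611/148 + 892/567 = 1045453/83916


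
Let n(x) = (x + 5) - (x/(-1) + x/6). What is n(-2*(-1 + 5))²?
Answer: 841/9 ≈ 93.444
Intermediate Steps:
n(x) = 5 + 11*x/6 (n(x) = (5 + x) - (x*(-1) + x*(⅙)) = (5 + x) - (-x + x/6) = (5 + x) - (-5)*x/6 = (5 + x) + 5*x/6 = 5 + 11*x/6)
n(-2*(-1 + 5))² = (5 + 11*(-2*(-1 + 5))/6)² = (5 + 11*(-2*4)/6)² = (5 + (11/6)*(-8))² = (5 - 44/3)² = (-29/3)² = 841/9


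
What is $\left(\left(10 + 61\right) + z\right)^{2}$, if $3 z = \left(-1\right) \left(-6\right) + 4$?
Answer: $\frac{49729}{9} \approx 5525.4$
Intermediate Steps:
$z = \frac{10}{3}$ ($z = \frac{\left(-1\right) \left(-6\right) + 4}{3} = \frac{6 + 4}{3} = \frac{1}{3} \cdot 10 = \frac{10}{3} \approx 3.3333$)
$\left(\left(10 + 61\right) + z\right)^{2} = \left(\left(10 + 61\right) + \frac{10}{3}\right)^{2} = \left(71 + \frac{10}{3}\right)^{2} = \left(\frac{223}{3}\right)^{2} = \frac{49729}{9}$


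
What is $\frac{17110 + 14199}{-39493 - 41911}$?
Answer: $- \frac{31309}{81404} \approx -0.38461$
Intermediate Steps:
$\frac{17110 + 14199}{-39493 - 41911} = \frac{31309}{-81404} = 31309 \left(- \frac{1}{81404}\right) = - \frac{31309}{81404}$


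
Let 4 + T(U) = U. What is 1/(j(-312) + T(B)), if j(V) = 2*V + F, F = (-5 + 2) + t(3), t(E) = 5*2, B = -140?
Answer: -1/761 ≈ -0.0013141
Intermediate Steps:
t(E) = 10
T(U) = -4 + U
F = 7 (F = (-5 + 2) + 10 = -3 + 10 = 7)
j(V) = 7 + 2*V (j(V) = 2*V + 7 = 7 + 2*V)
1/(j(-312) + T(B)) = 1/((7 + 2*(-312)) + (-4 - 140)) = 1/((7 - 624) - 144) = 1/(-617 - 144) = 1/(-761) = -1/761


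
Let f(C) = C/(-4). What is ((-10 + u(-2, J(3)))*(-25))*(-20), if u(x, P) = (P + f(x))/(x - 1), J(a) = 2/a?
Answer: -46750/9 ≈ -5194.4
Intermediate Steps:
f(C) = -C/4 (f(C) = C*(-¼) = -C/4)
u(x, P) = (P - x/4)/(-1 + x) (u(x, P) = (P - x/4)/(x - 1) = (P - x/4)/(-1 + x))
((-10 + u(-2, J(3)))*(-25))*(-20) = ((-10 + (2/3 - ¼*(-2))/(-1 - 2))*(-25))*(-20) = ((-10 + (2*(⅓) + ½)/(-3))*(-25))*(-20) = ((-10 - (⅔ + ½)/3)*(-25))*(-20) = ((-10 - ⅓*7/6)*(-25))*(-20) = ((-10 - 7/18)*(-25))*(-20) = -187/18*(-25)*(-20) = (4675/18)*(-20) = -46750/9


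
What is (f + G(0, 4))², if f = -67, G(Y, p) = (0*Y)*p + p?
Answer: 3969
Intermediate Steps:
G(Y, p) = p (G(Y, p) = 0*p + p = 0 + p = p)
(f + G(0, 4))² = (-67 + 4)² = (-63)² = 3969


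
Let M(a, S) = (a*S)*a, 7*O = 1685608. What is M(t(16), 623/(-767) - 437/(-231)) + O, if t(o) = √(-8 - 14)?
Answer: 3878201476/16107 ≈ 2.4078e+5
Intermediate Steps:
O = 1685608/7 (O = (⅐)*1685608 = 1685608/7 ≈ 2.4080e+5)
t(o) = I*√22 (t(o) = √(-22) = I*√22)
M(a, S) = S*a² (M(a, S) = (S*a)*a = S*a²)
M(t(16), 623/(-767) - 437/(-231)) + O = (623/(-767) - 437/(-231))*(I*√22)² + 1685608/7 = (623*(-1/767) - 437*(-1/231))*(-22) + 1685608/7 = (-623/767 + 437/231)*(-22) + 1685608/7 = (191266/177177)*(-22) + 1685608/7 = -382532/16107 + 1685608/7 = 3878201476/16107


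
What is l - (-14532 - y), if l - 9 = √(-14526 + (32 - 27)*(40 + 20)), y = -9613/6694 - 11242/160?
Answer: 3874300153/267760 + I*√14226 ≈ 14469.0 + 119.27*I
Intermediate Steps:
y = -19198007/267760 (y = -9613*1/6694 - 11242*1/160 = -9613/6694 - 5621/80 = -19198007/267760 ≈ -71.699)
l = 9 + I*√14226 (l = 9 + √(-14526 + (32 - 27)*(40 + 20)) = 9 + √(-14526 + 5*60) = 9 + √(-14526 + 300) = 9 + √(-14226) = 9 + I*√14226 ≈ 9.0 + 119.27*I)
l - (-14532 - y) = (9 + I*√14226) - (-14532 - 1*(-19198007/267760)) = (9 + I*√14226) - (-14532 + 19198007/267760) = (9 + I*√14226) - 1*(-3871890313/267760) = (9 + I*√14226) + 3871890313/267760 = 3874300153/267760 + I*√14226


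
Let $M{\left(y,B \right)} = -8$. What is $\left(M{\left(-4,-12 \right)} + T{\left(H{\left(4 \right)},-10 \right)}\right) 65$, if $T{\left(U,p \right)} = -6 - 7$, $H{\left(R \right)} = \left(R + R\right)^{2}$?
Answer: $-1365$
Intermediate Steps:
$H{\left(R \right)} = 4 R^{2}$ ($H{\left(R \right)} = \left(2 R\right)^{2} = 4 R^{2}$)
$T{\left(U,p \right)} = -13$ ($T{\left(U,p \right)} = -6 - 7 = -13$)
$\left(M{\left(-4,-12 \right)} + T{\left(H{\left(4 \right)},-10 \right)}\right) 65 = \left(-8 - 13\right) 65 = \left(-21\right) 65 = -1365$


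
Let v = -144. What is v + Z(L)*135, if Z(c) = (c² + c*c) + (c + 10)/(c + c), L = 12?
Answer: 155439/4 ≈ 38860.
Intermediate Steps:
Z(c) = 2*c² + (10 + c)/(2*c) (Z(c) = (c² + c²) + (10 + c)/((2*c)) = 2*c² + (10 + c)*(1/(2*c)) = 2*c² + (10 + c)/(2*c))
v + Z(L)*135 = -144 + ((½)*(10 + 12 + 4*12³)/12)*135 = -144 + ((½)*(1/12)*(10 + 12 + 4*1728))*135 = -144 + ((½)*(1/12)*(10 + 12 + 6912))*135 = -144 + ((½)*(1/12)*6934)*135 = -144 + (3467/12)*135 = -144 + 156015/4 = 155439/4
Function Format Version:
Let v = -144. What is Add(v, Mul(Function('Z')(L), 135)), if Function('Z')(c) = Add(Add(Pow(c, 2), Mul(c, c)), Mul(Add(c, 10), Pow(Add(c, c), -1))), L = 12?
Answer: Rational(155439, 4) ≈ 38860.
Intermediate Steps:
Function('Z')(c) = Add(Mul(2, Pow(c, 2)), Mul(Rational(1, 2), Pow(c, -1), Add(10, c))) (Function('Z')(c) = Add(Add(Pow(c, 2), Pow(c, 2)), Mul(Add(10, c), Pow(Mul(2, c), -1))) = Add(Mul(2, Pow(c, 2)), Mul(Add(10, c), Mul(Rational(1, 2), Pow(c, -1)))) = Add(Mul(2, Pow(c, 2)), Mul(Rational(1, 2), Pow(c, -1), Add(10, c))))
Add(v, Mul(Function('Z')(L), 135)) = Add(-144, Mul(Mul(Rational(1, 2), Pow(12, -1), Add(10, 12, Mul(4, Pow(12, 3)))), 135)) = Add(-144, Mul(Mul(Rational(1, 2), Rational(1, 12), Add(10, 12, Mul(4, 1728))), 135)) = Add(-144, Mul(Mul(Rational(1, 2), Rational(1, 12), Add(10, 12, 6912)), 135)) = Add(-144, Mul(Mul(Rational(1, 2), Rational(1, 12), 6934), 135)) = Add(-144, Mul(Rational(3467, 12), 135)) = Add(-144, Rational(156015, 4)) = Rational(155439, 4)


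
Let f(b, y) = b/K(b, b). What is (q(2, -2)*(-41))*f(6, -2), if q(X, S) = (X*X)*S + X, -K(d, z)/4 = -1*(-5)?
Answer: -369/5 ≈ -73.800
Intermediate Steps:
K(d, z) = -20 (K(d, z) = -(-4)*(-5) = -4*5 = -20)
q(X, S) = X + S*X² (q(X, S) = X²*S + X = S*X² + X = X + S*X²)
f(b, y) = -b/20 (f(b, y) = b/(-20) = b*(-1/20) = -b/20)
(q(2, -2)*(-41))*f(6, -2) = ((2*(1 - 2*2))*(-41))*(-1/20*6) = ((2*(1 - 4))*(-41))*(-3/10) = ((2*(-3))*(-41))*(-3/10) = -6*(-41)*(-3/10) = 246*(-3/10) = -369/5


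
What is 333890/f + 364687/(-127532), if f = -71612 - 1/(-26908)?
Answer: -369703138218061/49149192610948 ≈ -7.5221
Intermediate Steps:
f = -1926935695/26908 (f = -71612 - 1*(-1/26908) = -71612 + 1/26908 = -1926935695/26908 ≈ -71612.)
333890/f + 364687/(-127532) = 333890/(-1926935695/26908) + 364687/(-127532) = 333890*(-26908/1926935695) + 364687*(-1/127532) = -1796862424/385387139 - 364687/127532 = -369703138218061/49149192610948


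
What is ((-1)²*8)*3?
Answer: 24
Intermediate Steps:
((-1)²*8)*3 = (1*8)*3 = 8*3 = 24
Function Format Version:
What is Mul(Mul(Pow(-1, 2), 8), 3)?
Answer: 24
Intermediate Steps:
Mul(Mul(Pow(-1, 2), 8), 3) = Mul(Mul(1, 8), 3) = Mul(8, 3) = 24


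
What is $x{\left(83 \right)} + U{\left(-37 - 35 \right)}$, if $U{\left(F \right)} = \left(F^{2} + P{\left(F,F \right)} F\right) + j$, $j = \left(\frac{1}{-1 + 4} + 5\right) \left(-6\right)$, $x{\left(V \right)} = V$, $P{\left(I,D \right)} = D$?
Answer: $10419$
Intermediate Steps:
$j = -32$ ($j = \left(\frac{1}{3} + 5\right) \left(-6\right) = \frac{16}{3} \left(-6\right) = -32$)
$U{\left(F \right)} = -32 + 2 F^{2}$ ($U{\left(F \right)} = \left(F^{2} + F F\right) - 32 = \left(F^{2} + F^{2}\right) - 32 = 2 F^{2} - 32 = -32 + 2 F^{2}$)
$x{\left(83 \right)} + U{\left(-37 - 35 \right)} = 83 - \left(32 - 2 \left(-37 - 35\right)^{2}\right) = 83 - \left(32 - 2 \left(-72\right)^{2}\right) = 83 + \left(-32 + 2 \cdot 5184\right) = 83 + \left(-32 + 10368\right) = 83 + 10336 = 10419$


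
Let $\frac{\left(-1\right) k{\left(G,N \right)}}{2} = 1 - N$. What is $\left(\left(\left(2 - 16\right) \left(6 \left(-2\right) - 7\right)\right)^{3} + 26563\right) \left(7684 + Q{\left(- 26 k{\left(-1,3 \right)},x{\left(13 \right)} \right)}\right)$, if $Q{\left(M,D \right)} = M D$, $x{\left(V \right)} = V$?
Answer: $119343376788$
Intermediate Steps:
$k{\left(G,N \right)} = -2 + 2 N$ ($k{\left(G,N \right)} = - 2 \left(1 - N\right) = -2 + 2 N$)
$Q{\left(M,D \right)} = D M$
$\left(\left(\left(2 - 16\right) \left(6 \left(-2\right) - 7\right)\right)^{3} + 26563\right) \left(7684 + Q{\left(- 26 k{\left(-1,3 \right)},x{\left(13 \right)} \right)}\right) = \left(\left(\left(2 - 16\right) \left(6 \left(-2\right) - 7\right)\right)^{3} + 26563\right) \left(7684 + 13 \left(- 26 \left(-2 + 2 \cdot 3\right)\right)\right) = \left(\left(- 14 \left(-12 - 7\right)\right)^{3} + 26563\right) \left(7684 + 13 \left(- 26 \left(-2 + 6\right)\right)\right) = \left(\left(\left(-14\right) \left(-19\right)\right)^{3} + 26563\right) \left(7684 + 13 \left(\left(-26\right) 4\right)\right) = \left(266^{3} + 26563\right) \left(7684 + 13 \left(-104\right)\right) = \left(18821096 + 26563\right) \left(7684 - 1352\right) = 18847659 \cdot 6332 = 119343376788$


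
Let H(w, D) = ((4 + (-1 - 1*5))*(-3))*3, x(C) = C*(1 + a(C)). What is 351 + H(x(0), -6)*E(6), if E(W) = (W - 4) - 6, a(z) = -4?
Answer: 279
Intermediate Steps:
E(W) = -10 + W (E(W) = (-4 + W) - 6 = -10 + W)
x(C) = -3*C (x(C) = C*(1 - 4) = C*(-3) = -3*C)
H(w, D) = 18 (H(w, D) = ((4 + (-1 - 5))*(-3))*3 = ((4 - 6)*(-3))*3 = -2*(-3)*3 = 6*3 = 18)
351 + H(x(0), -6)*E(6) = 351 + 18*(-10 + 6) = 351 + 18*(-4) = 351 - 72 = 279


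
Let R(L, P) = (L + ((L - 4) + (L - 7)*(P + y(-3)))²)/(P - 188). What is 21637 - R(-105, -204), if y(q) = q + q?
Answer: 69569565/49 ≈ 1.4198e+6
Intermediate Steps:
y(q) = 2*q
R(L, P) = (L + (-4 + L + (-7 + L)*(-6 + P))²)/(-188 + P) (R(L, P) = (L + ((L - 4) + (L - 7)*(P + 2*(-3)))²)/(P - 188) = (L + ((-4 + L) + (-7 + L)*(P - 6))²)/(-188 + P) = (L + ((-4 + L) + (-7 + L)*(-6 + P))²)/(-188 + P) = (L + (-4 + L + (-7 + L)*(-6 + P))²)/(-188 + P))
21637 - R(-105, -204) = 21637 - (-105 + (38 - 7*(-204) - 5*(-105) - 105*(-204))²)/(-188 - 204) = 21637 - (-105 + (38 + 1428 + 525 + 21420)²)/(-392) = 21637 - (-1)*(-105 + 23411²)/392 = 21637 - (-1)*(-105 + 548074921)/392 = 21637 - (-1)*548074816/392 = 21637 - 1*(-68509352/49) = 21637 + 68509352/49 = 69569565/49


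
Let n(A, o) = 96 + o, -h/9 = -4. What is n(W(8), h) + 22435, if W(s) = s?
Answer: 22567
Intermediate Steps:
h = 36 (h = -9*(-4) = 36)
n(W(8), h) + 22435 = (96 + 36) + 22435 = 132 + 22435 = 22567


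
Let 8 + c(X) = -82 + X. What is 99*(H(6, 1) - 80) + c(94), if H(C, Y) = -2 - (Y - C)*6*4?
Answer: 3766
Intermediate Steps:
c(X) = -90 + X (c(X) = -8 + (-82 + X) = -90 + X)
H(C, Y) = -2 - 24*Y + 24*C (H(C, Y) = -2 - (-6*C + 6*Y)*4 = -2 - (-24*C + 24*Y) = -2 + (-24*Y + 24*C) = -2 - 24*Y + 24*C)
99*(H(6, 1) - 80) + c(94) = 99*((-2 - 24*1 + 24*6) - 80) + (-90 + 94) = 99*((-2 - 24 + 144) - 80) + 4 = 99*(118 - 80) + 4 = 99*38 + 4 = 3762 + 4 = 3766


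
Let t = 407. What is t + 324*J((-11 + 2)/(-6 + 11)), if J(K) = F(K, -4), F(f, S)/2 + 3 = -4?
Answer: -4129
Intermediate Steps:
F(f, S) = -14 (F(f, S) = -6 + 2*(-4) = -6 - 8 = -14)
J(K) = -14
t + 324*J((-11 + 2)/(-6 + 11)) = 407 + 324*(-14) = 407 - 4536 = -4129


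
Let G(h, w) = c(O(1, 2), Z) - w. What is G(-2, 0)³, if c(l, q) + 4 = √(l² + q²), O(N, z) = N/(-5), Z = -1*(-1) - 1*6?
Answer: -9112/25 + 1826*√626/125 ≈ 1.0120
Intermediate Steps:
Z = -5 (Z = 1 - 6 = -5)
O(N, z) = -N/5 (O(N, z) = N*(-⅕) = -N/5)
c(l, q) = -4 + √(l² + q²)
G(h, w) = -4 - w + √626/5 (G(h, w) = (-4 + √((-⅕*1)² + (-5)²)) - w = (-4 + √((-⅕)² + 25)) - w = (-4 + √(1/25 + 25)) - w = (-4 + √(626/25)) - w = (-4 + √626/5) - w = -4 - w + √626/5)
G(-2, 0)³ = (-4 - 1*0 + √626/5)³ = (-4 + 0 + √626/5)³ = (-4 + √626/5)³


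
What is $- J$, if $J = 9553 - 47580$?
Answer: $38027$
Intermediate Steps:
$J = -38027$
$- J = \left(-1\right) \left(-38027\right) = 38027$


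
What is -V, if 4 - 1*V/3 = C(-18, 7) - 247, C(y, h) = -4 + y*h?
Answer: -1143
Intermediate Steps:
C(y, h) = -4 + h*y
V = 1143 (V = 12 - 3*((-4 + 7*(-18)) - 247) = 12 - 3*((-4 - 126) - 247) = 12 - 3*(-130 - 247) = 12 - 3*(-377) = 12 + 1131 = 1143)
-V = -1*1143 = -1143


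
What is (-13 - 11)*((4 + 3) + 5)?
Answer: -288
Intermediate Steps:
(-13 - 11)*((4 + 3) + 5) = -24*(7 + 5) = -24*12 = -288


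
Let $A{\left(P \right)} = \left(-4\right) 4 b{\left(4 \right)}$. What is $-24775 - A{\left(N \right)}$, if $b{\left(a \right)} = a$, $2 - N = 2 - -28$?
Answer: $-24711$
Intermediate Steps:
$N = -28$ ($N = 2 - \left(2 - -28\right) = 2 - \left(2 + 28\right) = 2 - 30 = -28$)
$A{\left(P \right)} = -64$ ($A{\left(P \right)} = \left(-4\right) 4 \cdot 4 = \left(-16\right) 4 = -64$)
$-24775 - A{\left(N \right)} = -24775 - -64 = -24775 + 64 = -24711$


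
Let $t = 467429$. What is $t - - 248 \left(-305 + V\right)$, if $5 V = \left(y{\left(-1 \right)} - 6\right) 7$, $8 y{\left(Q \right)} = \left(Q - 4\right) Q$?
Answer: $\frac{1949614}{5} \approx 3.8992 \cdot 10^{5}$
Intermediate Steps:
$y{\left(Q \right)} = \frac{Q \left(-4 + Q\right)}{8}$ ($y{\left(Q \right)} = \frac{\left(Q - 4\right) Q}{8} = \frac{\left(-4 + Q\right) Q}{8} = \frac{Q \left(-4 + Q\right)}{8}$)
$V = - \frac{301}{40}$ ($V = \frac{\left(\frac{1}{8} \left(-1\right) \left(-4 - 1\right) - 6\right) 7}{5} = \frac{\left(\frac{1}{8} \left(-1\right) \left(-5\right) - 6\right) 7}{5} = \frac{\left(\frac{5}{8} - 6\right) 7}{5} = \frac{\left(- \frac{43}{8}\right) 7}{5} = \frac{1}{5} \left(- \frac{301}{8}\right) = - \frac{301}{40} \approx -7.525$)
$t - - 248 \left(-305 + V\right) = 467429 - - 248 \left(-305 - \frac{301}{40}\right) = 467429 - \left(-248\right) \left(- \frac{12501}{40}\right) = 467429 - \frac{387531}{5} = \frac{1949614}{5}$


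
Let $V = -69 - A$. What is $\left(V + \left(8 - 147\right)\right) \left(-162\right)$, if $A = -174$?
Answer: $5508$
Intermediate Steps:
$V = 105$ ($V = -69 - -174 = -69 + 174 = 105$)
$\left(V + \left(8 - 147\right)\right) \left(-162\right) = \left(105 + \left(8 - 147\right)\right) \left(-162\right) = \left(105 - 139\right) \left(-162\right) = \left(-34\right) \left(-162\right) = 5508$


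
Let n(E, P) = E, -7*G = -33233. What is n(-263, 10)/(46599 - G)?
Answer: -1841/292960 ≈ -0.0062841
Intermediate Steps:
G = 33233/7 (G = -1/7*(-33233) = 33233/7 ≈ 4747.6)
n(-263, 10)/(46599 - G) = -263/(46599 - 1*33233/7) = -263/(46599 - 33233/7) = -263/292960/7 = -263*7/292960 = -1841/292960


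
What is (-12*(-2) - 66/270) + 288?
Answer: 14029/45 ≈ 311.76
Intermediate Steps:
(-12*(-2) - 66/270) + 288 = (24 - 66*1/270) + 288 = (24 - 11/45) + 288 = 1069/45 + 288 = 14029/45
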